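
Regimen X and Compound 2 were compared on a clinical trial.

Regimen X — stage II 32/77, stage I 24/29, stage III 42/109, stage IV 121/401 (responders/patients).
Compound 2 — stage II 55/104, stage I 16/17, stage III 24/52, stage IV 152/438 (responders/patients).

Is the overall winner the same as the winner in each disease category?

Yes

Stage II: Regimen X 32/77 = 41.6%, Compound 2 55/104 = 52.9% → Compound 2
Stage I: Regimen X 24/29 = 82.8%, Compound 2 16/17 = 94.1% → Compound 2
Stage III: Regimen X 42/109 = 38.5%, Compound 2 24/52 = 46.2% → Compound 2
Stage IV: Regimen X 121/401 = 30.2%, Compound 2 152/438 = 34.7% → Compound 2
Overall: Regimen X 219/616 = 35.6%, Compound 2 247/611 = 40.4% → Compound 2
Compound 2 wins overall and in every disease group — no reversal.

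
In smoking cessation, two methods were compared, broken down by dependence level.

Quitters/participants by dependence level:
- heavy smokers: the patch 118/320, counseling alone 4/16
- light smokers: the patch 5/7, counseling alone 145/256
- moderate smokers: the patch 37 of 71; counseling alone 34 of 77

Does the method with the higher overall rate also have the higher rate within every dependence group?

No

Heavy smokers: the patch 118/320 = 36.9%, counseling alone 4/16 = 25.0% → the patch
Light smokers: the patch 5/7 = 71.4%, counseling alone 145/256 = 56.6% → the patch
Moderate smokers: the patch 37/71 = 52.1%, counseling alone 34/77 = 44.2% → the patch
Overall: the patch 160/398 = 40.2%, counseling alone 183/349 = 52.4% → counseling alone
The patch wins each dependence group but counseling alone wins overall — the comparison reverses. The patch's participants skew toward heavy smokers, which has a lower base rate.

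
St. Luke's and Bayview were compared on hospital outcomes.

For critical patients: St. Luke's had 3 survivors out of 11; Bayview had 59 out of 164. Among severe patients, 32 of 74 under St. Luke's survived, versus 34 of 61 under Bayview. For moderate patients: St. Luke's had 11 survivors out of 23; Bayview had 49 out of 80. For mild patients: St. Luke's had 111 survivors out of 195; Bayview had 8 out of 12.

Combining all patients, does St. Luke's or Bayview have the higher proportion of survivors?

St. Luke's

Critical: St. Luke's 3/11 = 27.3%, Bayview 59/164 = 36.0% → Bayview
Severe: St. Luke's 32/74 = 43.2%, Bayview 34/61 = 55.7% → Bayview
Moderate: St. Luke's 11/23 = 47.8%, Bayview 49/80 = 61.2% → Bayview
Mild: St. Luke's 111/195 = 56.9%, Bayview 8/12 = 66.7% → Bayview
Overall: St. Luke's 157/303 = 51.8%, Bayview 150/317 = 47.3% → St. Luke's
(Bayview wins every case group but St. Luke's wins overall — Bayview's patients skew toward the low-rate critical group.)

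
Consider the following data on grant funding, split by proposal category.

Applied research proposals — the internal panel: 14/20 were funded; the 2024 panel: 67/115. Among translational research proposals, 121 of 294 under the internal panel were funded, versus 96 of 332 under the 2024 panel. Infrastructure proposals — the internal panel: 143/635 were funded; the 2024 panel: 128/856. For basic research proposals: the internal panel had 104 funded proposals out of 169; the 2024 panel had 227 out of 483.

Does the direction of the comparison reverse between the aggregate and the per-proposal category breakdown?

No

Applied research: the internal panel 14/20 = 70.0%, the 2024 panel 67/115 = 58.3% → the internal panel
Translational research: the internal panel 121/294 = 41.2%, the 2024 panel 96/332 = 28.9% → the internal panel
Infrastructure: the internal panel 143/635 = 22.5%, the 2024 panel 128/856 = 15.0% → the internal panel
Basic research: the internal panel 104/169 = 61.5%, the 2024 panel 227/483 = 47.0% → the internal panel
Overall: the internal panel 382/1118 = 34.2%, the 2024 panel 518/1786 = 29.0% → the internal panel
The internal panel wins overall and in every proposal group — no reversal.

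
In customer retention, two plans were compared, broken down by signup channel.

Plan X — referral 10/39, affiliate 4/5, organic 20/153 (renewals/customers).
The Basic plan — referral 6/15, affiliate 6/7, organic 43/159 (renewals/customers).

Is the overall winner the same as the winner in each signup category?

Referral: Plan X 10/39 = 25.6%, the Basic plan 6/15 = 40.0% → the Basic plan
Affiliate: Plan X 4/5 = 80.0%, the Basic plan 6/7 = 85.7% → the Basic plan
Organic: Plan X 20/153 = 13.1%, the Basic plan 43/159 = 27.0% → the Basic plan
Overall: Plan X 34/197 = 17.3%, the Basic plan 55/181 = 30.4% → the Basic plan
The Basic plan wins overall and in every signup group — no reversal.

Yes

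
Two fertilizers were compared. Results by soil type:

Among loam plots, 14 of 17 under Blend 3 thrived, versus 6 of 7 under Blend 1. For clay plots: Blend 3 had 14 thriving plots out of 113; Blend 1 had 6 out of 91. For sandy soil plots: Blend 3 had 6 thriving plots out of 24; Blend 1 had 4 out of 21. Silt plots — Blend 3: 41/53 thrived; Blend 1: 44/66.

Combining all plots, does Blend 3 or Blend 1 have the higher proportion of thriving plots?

Blend 3

Loam: Blend 3 14/17 = 82.4%, Blend 1 6/7 = 85.7% → Blend 1
Clay: Blend 3 14/113 = 12.4%, Blend 1 6/91 = 6.6% → Blend 3
Sandy soil: Blend 3 6/24 = 25.0%, Blend 1 4/21 = 19.0% → Blend 3
Silt: Blend 3 41/53 = 77.4%, Blend 1 44/66 = 66.7% → Blend 3
Overall: Blend 3 75/207 = 36.2%, Blend 1 60/185 = 32.4% → Blend 3
(Neither sweeps every soil group, but Blend 3 has the higher pooled rate.)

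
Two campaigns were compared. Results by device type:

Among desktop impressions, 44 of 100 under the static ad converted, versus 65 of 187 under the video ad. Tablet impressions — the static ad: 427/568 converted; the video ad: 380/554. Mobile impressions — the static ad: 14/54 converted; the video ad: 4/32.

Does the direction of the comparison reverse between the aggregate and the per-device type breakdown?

Desktop: the static ad 44/100 = 44.0%, the video ad 65/187 = 34.8% → the static ad
Tablet: the static ad 427/568 = 75.2%, the video ad 380/554 = 68.6% → the static ad
Mobile: the static ad 14/54 = 25.9%, the video ad 4/32 = 12.5% → the static ad
Overall: the static ad 485/722 = 67.2%, the video ad 449/773 = 58.1% → the static ad
The static ad wins overall and in every device group — no reversal.

No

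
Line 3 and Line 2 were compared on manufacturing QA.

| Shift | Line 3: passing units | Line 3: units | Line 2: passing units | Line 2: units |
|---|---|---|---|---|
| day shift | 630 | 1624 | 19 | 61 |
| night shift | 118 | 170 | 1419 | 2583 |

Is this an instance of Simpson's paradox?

Day shift: Line 3 630/1624 = 38.8%, Line 2 19/61 = 31.1% → Line 3
Night shift: Line 3 118/170 = 69.4%, Line 2 1419/2583 = 54.9% → Line 3
Overall: Line 3 748/1794 = 41.7%, Line 2 1438/2644 = 54.4% → Line 2
Line 3 wins each shift group but Line 2 wins overall — the comparison reverses. Line 3's units skew toward day shift, which has a lower base rate.

Yes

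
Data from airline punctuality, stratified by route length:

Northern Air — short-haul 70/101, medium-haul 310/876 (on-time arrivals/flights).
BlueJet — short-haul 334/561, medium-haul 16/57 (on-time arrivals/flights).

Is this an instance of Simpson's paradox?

Short-haul: Northern Air 70/101 = 69.3%, BlueJet 334/561 = 59.5% → Northern Air
Medium-haul: Northern Air 310/876 = 35.4%, BlueJet 16/57 = 28.1% → Northern Air
Overall: Northern Air 380/977 = 38.9%, BlueJet 350/618 = 56.6% → BlueJet
Northern Air wins each route group but BlueJet wins overall — the comparison reverses. Northern Air's flights skew toward medium-haul, which has a lower base rate.

Yes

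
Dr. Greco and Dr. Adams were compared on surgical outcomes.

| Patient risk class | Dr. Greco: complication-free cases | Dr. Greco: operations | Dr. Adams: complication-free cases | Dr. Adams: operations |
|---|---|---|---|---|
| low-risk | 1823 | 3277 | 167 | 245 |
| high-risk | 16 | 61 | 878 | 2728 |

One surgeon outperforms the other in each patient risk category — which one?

Low-risk: Dr. Greco 1823/3277 = 55.6%, Dr. Adams 167/245 = 68.2% → Dr. Adams
High-risk: Dr. Greco 16/61 = 26.2%, Dr. Adams 878/2728 = 32.2% → Dr. Adams
Dr. Adams has the higher rate in both groups.

Dr. Adams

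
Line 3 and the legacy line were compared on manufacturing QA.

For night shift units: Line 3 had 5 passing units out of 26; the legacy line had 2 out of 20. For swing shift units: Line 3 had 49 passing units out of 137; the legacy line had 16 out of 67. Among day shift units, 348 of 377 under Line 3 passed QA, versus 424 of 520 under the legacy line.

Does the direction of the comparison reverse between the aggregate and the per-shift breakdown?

No

Night shift: Line 3 5/26 = 19.2%, the legacy line 2/20 = 10.0% → Line 3
Swing shift: Line 3 49/137 = 35.8%, the legacy line 16/67 = 23.9% → Line 3
Day shift: Line 3 348/377 = 92.3%, the legacy line 424/520 = 81.5% → Line 3
Overall: Line 3 402/540 = 74.4%, the legacy line 442/607 = 72.8% → Line 3
Line 3 wins overall and in every shift group — no reversal.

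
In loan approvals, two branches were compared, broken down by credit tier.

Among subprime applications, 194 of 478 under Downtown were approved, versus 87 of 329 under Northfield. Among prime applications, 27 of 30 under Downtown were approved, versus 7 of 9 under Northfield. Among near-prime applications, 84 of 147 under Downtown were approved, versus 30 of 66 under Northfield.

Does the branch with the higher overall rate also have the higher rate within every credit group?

Subprime: Downtown 194/478 = 40.6%, Northfield 87/329 = 26.4% → Downtown
Prime: Downtown 27/30 = 90.0%, Northfield 7/9 = 77.8% → Downtown
Near-prime: Downtown 84/147 = 57.1%, Northfield 30/66 = 45.5% → Downtown
Overall: Downtown 305/655 = 46.6%, Northfield 124/404 = 30.7% → Downtown
Downtown wins overall and in every credit group — no reversal.

Yes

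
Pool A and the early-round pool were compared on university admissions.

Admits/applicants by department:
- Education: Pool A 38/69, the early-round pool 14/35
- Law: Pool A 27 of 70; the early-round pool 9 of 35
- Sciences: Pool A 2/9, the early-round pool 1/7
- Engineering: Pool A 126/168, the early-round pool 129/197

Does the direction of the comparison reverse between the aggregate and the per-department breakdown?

Education: Pool A 38/69 = 55.1%, the early-round pool 14/35 = 40.0% → Pool A
Law: Pool A 27/70 = 38.6%, the early-round pool 9/35 = 25.7% → Pool A
Sciences: Pool A 2/9 = 22.2%, the early-round pool 1/7 = 14.3% → Pool A
Engineering: Pool A 126/168 = 75.0%, the early-round pool 129/197 = 65.5% → Pool A
Overall: Pool A 193/316 = 61.1%, the early-round pool 153/274 = 55.8% → Pool A
Pool A wins overall and in every department group — no reversal.

No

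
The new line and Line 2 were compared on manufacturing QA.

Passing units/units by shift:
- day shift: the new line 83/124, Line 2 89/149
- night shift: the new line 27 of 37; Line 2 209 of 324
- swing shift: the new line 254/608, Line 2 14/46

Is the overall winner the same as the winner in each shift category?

Day shift: the new line 83/124 = 66.9%, Line 2 89/149 = 59.7% → the new line
Night shift: the new line 27/37 = 73.0%, Line 2 209/324 = 64.5% → the new line
Swing shift: the new line 254/608 = 41.8%, Line 2 14/46 = 30.4% → the new line
Overall: the new line 364/769 = 47.3%, Line 2 312/519 = 60.1% → Line 2
The new line wins each shift group but Line 2 wins overall — the comparison reverses. The new line's units skew toward swing shift, which has a lower base rate.

No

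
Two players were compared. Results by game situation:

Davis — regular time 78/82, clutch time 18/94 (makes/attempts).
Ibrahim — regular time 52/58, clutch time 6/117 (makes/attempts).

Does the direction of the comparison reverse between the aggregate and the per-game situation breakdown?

No

Regular time: Davis 78/82 = 95.1%, Ibrahim 52/58 = 89.7% → Davis
Clutch time: Davis 18/94 = 19.1%, Ibrahim 6/117 = 5.1% → Davis
Overall: Davis 96/176 = 54.5%, Ibrahim 58/175 = 33.1% → Davis
Davis wins overall and in every game group — no reversal.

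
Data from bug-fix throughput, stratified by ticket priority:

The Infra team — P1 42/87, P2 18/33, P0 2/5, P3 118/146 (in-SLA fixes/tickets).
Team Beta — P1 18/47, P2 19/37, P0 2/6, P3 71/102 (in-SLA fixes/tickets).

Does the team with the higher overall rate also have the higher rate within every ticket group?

Yes

P1: the Infra team 42/87 = 48.3%, Team Beta 18/47 = 38.3% → the Infra team
P2: the Infra team 18/33 = 54.5%, Team Beta 19/37 = 51.4% → the Infra team
P0: the Infra team 2/5 = 40.0%, Team Beta 2/6 = 33.3% → the Infra team
P3: the Infra team 118/146 = 80.8%, Team Beta 71/102 = 69.6% → the Infra team
Overall: the Infra team 180/271 = 66.4%, Team Beta 110/192 = 57.3% → the Infra team
The Infra team wins overall and in every ticket group — no reversal.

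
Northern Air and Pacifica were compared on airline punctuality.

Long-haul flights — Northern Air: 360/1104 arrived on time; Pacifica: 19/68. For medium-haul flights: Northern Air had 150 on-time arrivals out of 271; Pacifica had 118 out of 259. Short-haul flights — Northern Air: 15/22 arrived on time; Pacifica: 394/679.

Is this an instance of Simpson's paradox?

Yes

Long-haul: Northern Air 360/1104 = 32.6%, Pacifica 19/68 = 27.9% → Northern Air
Medium-haul: Northern Air 150/271 = 55.4%, Pacifica 118/259 = 45.6% → Northern Air
Short-haul: Northern Air 15/22 = 68.2%, Pacifica 394/679 = 58.0% → Northern Air
Overall: Northern Air 525/1397 = 37.6%, Pacifica 531/1006 = 52.8% → Pacifica
Northern Air wins each route group but Pacifica wins overall — the comparison reverses. Northern Air's flights skew toward long-haul, which has a lower base rate.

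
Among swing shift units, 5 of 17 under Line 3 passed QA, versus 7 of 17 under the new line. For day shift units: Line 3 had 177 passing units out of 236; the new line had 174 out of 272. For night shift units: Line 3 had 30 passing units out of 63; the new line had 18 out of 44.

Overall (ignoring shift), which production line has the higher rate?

Line 3

Swing shift: Line 3 5/17 = 29.4%, the new line 7/17 = 41.2% → the new line
Day shift: Line 3 177/236 = 75.0%, the new line 174/272 = 64.0% → Line 3
Night shift: Line 3 30/63 = 47.6%, the new line 18/44 = 40.9% → Line 3
Overall: Line 3 212/316 = 67.1%, the new line 199/333 = 59.8% → Line 3
(Neither sweeps every shift group, but Line 3 has the higher pooled rate.)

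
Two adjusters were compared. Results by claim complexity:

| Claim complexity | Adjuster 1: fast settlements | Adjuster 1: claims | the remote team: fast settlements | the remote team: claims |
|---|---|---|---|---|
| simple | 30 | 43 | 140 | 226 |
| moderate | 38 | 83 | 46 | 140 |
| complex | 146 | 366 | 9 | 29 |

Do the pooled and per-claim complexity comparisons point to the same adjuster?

No

Simple: Adjuster 1 30/43 = 69.8%, the remote team 140/226 = 61.9% → Adjuster 1
Moderate: Adjuster 1 38/83 = 45.8%, the remote team 46/140 = 32.9% → Adjuster 1
Complex: Adjuster 1 146/366 = 39.9%, the remote team 9/29 = 31.0% → Adjuster 1
Overall: Adjuster 1 214/492 = 43.5%, the remote team 195/395 = 49.4% → the remote team
Adjuster 1 wins each claim group but the remote team wins overall — the comparison reverses. Adjuster 1's claims skew toward complex, which has a lower base rate.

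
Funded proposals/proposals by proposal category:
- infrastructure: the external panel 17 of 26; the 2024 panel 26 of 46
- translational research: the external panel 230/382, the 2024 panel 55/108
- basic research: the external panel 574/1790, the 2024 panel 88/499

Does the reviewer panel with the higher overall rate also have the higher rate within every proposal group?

Infrastructure: the external panel 17/26 = 65.4%, the 2024 panel 26/46 = 56.5% → the external panel
Translational research: the external panel 230/382 = 60.2%, the 2024 panel 55/108 = 50.9% → the external panel
Basic research: the external panel 574/1790 = 32.1%, the 2024 panel 88/499 = 17.6% → the external panel
Overall: the external panel 821/2198 = 37.4%, the 2024 panel 169/653 = 25.9% → the external panel
The external panel wins overall and in every proposal group — no reversal.

Yes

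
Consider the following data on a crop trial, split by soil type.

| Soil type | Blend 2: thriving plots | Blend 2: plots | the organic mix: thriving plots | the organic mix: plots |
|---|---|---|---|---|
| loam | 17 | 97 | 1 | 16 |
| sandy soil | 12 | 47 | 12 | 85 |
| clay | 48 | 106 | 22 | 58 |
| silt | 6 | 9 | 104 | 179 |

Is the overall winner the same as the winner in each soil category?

Loam: Blend 2 17/97 = 17.5%, the organic mix 1/16 = 6.2% → Blend 2
Sandy soil: Blend 2 12/47 = 25.5%, the organic mix 12/85 = 14.1% → Blend 2
Clay: Blend 2 48/106 = 45.3%, the organic mix 22/58 = 37.9% → Blend 2
Silt: Blend 2 6/9 = 66.7%, the organic mix 104/179 = 58.1% → Blend 2
Overall: Blend 2 83/259 = 32.0%, the organic mix 139/338 = 41.1% → the organic mix
Blend 2 wins each soil group but the organic mix wins overall — the comparison reverses. Blend 2's plots skew toward loam, which has a lower base rate.

No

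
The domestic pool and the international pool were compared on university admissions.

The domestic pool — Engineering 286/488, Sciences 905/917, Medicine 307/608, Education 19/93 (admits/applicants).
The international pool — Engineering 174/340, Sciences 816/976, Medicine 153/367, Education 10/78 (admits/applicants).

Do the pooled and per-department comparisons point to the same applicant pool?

Engineering: the domestic pool 286/488 = 58.6%, the international pool 174/340 = 51.2% → the domestic pool
Sciences: the domestic pool 905/917 = 98.7%, the international pool 816/976 = 83.6% → the domestic pool
Medicine: the domestic pool 307/608 = 50.5%, the international pool 153/367 = 41.7% → the domestic pool
Education: the domestic pool 19/93 = 20.4%, the international pool 10/78 = 12.8% → the domestic pool
Overall: the domestic pool 1517/2106 = 72.0%, the international pool 1153/1761 = 65.5% → the domestic pool
The domestic pool wins overall and in every department group — no reversal.

Yes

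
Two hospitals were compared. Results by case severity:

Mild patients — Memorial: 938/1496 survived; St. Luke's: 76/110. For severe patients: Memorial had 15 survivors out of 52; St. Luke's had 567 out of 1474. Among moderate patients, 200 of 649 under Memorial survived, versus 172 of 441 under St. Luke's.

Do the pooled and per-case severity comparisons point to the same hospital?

No

Mild: Memorial 938/1496 = 62.7%, St. Luke's 76/110 = 69.1% → St. Luke's
Severe: Memorial 15/52 = 28.8%, St. Luke's 567/1474 = 38.5% → St. Luke's
Moderate: Memorial 200/649 = 30.8%, St. Luke's 172/441 = 39.0% → St. Luke's
Overall: Memorial 1153/2197 = 52.5%, St. Luke's 815/2025 = 40.2% → Memorial
St. Luke's wins each case group but Memorial wins overall — the comparison reverses. St. Luke's's patients skew toward severe, which has a lower base rate.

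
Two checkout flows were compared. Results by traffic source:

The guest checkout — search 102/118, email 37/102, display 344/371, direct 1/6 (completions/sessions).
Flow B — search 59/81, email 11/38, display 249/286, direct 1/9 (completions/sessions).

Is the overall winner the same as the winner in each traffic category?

Search: the guest checkout 102/118 = 86.4%, Flow B 59/81 = 72.8% → the guest checkout
Email: the guest checkout 37/102 = 36.3%, Flow B 11/38 = 28.9% → the guest checkout
Display: the guest checkout 344/371 = 92.7%, Flow B 249/286 = 87.1% → the guest checkout
Direct: the guest checkout 1/6 = 16.7%, Flow B 1/9 = 11.1% → the guest checkout
Overall: the guest checkout 484/597 = 81.1%, Flow B 320/414 = 77.3% → the guest checkout
The guest checkout wins overall and in every traffic group — no reversal.

Yes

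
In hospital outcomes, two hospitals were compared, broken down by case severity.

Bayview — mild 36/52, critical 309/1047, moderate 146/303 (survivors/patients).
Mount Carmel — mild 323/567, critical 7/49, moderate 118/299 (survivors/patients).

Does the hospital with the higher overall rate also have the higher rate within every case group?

No

Mild: Bayview 36/52 = 69.2%, Mount Carmel 323/567 = 57.0% → Bayview
Critical: Bayview 309/1047 = 29.5%, Mount Carmel 7/49 = 14.3% → Bayview
Moderate: Bayview 146/303 = 48.2%, Mount Carmel 118/299 = 39.5% → Bayview
Overall: Bayview 491/1402 = 35.0%, Mount Carmel 448/915 = 49.0% → Mount Carmel
Bayview wins each case group but Mount Carmel wins overall — the comparison reverses. Bayview's patients skew toward critical, which has a lower base rate.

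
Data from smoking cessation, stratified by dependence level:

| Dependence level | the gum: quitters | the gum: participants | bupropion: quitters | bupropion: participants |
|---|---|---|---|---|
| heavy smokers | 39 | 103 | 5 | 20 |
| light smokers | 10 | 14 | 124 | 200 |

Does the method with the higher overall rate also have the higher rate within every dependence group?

No

Heavy smokers: the gum 39/103 = 37.9%, bupropion 5/20 = 25.0% → the gum
Light smokers: the gum 10/14 = 71.4%, bupropion 124/200 = 62.0% → the gum
Overall: the gum 49/117 = 41.9%, bupropion 129/220 = 58.6% → bupropion
The gum wins each dependence group but bupropion wins overall — the comparison reverses. The gum's participants skew toward heavy smokers, which has a lower base rate.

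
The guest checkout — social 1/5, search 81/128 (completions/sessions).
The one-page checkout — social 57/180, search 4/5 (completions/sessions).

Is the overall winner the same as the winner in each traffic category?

Social: the guest checkout 1/5 = 20.0%, the one-page checkout 57/180 = 31.7% → the one-page checkout
Search: the guest checkout 81/128 = 63.3%, the one-page checkout 4/5 = 80.0% → the one-page checkout
Overall: the guest checkout 82/133 = 61.7%, the one-page checkout 61/185 = 33.0% → the guest checkout
The one-page checkout wins each traffic group but the guest checkout wins overall — the comparison reverses. The one-page checkout's sessions skew toward social, which has a lower base rate.

No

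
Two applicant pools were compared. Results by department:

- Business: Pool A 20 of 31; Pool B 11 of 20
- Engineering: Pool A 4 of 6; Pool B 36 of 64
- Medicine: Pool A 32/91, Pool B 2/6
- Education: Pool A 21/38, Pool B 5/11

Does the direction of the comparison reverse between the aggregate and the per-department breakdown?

Business: Pool A 20/31 = 64.5%, Pool B 11/20 = 55.0% → Pool A
Engineering: Pool A 4/6 = 66.7%, Pool B 36/64 = 56.2% → Pool A
Medicine: Pool A 32/91 = 35.2%, Pool B 2/6 = 33.3% → Pool A
Education: Pool A 21/38 = 55.3%, Pool B 5/11 = 45.5% → Pool A
Overall: Pool A 77/166 = 46.4%, Pool B 54/101 = 53.5% → Pool B
Pool A wins each department group but Pool B wins overall — the comparison reverses. Pool A's applicants skew toward Medicine, which has a lower base rate.

Yes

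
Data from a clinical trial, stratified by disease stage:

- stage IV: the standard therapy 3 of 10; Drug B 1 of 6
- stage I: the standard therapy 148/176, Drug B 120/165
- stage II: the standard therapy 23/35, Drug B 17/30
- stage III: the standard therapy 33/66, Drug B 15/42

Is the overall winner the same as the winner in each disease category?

Yes

Stage IV: the standard therapy 3/10 = 30.0%, Drug B 1/6 = 16.7% → the standard therapy
Stage I: the standard therapy 148/176 = 84.1%, Drug B 120/165 = 72.7% → the standard therapy
Stage II: the standard therapy 23/35 = 65.7%, Drug B 17/30 = 56.7% → the standard therapy
Stage III: the standard therapy 33/66 = 50.0%, Drug B 15/42 = 35.7% → the standard therapy
Overall: the standard therapy 207/287 = 72.1%, Drug B 153/243 = 63.0% → the standard therapy
The standard therapy wins overall and in every disease group — no reversal.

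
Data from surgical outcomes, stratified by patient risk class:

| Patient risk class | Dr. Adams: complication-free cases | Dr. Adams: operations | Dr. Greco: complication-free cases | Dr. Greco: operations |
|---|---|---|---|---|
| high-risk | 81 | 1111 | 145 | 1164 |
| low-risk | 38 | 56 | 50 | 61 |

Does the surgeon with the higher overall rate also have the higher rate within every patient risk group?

Yes

High-risk: Dr. Adams 81/1111 = 7.3%, Dr. Greco 145/1164 = 12.5% → Dr. Greco
Low-risk: Dr. Adams 38/56 = 67.9%, Dr. Greco 50/61 = 82.0% → Dr. Greco
Overall: Dr. Adams 119/1167 = 10.2%, Dr. Greco 195/1225 = 15.9% → Dr. Greco
Dr. Greco wins overall and in every patient risk group — no reversal.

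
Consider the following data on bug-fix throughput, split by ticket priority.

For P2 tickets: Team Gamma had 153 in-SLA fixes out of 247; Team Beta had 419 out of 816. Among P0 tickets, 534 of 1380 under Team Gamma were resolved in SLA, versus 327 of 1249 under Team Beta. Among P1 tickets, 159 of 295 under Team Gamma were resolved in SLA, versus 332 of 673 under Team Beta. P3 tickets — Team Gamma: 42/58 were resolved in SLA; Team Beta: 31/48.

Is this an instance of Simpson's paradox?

P2: Team Gamma 153/247 = 61.9%, Team Beta 419/816 = 51.3% → Team Gamma
P0: Team Gamma 534/1380 = 38.7%, Team Beta 327/1249 = 26.2% → Team Gamma
P1: Team Gamma 159/295 = 53.9%, Team Beta 332/673 = 49.3% → Team Gamma
P3: Team Gamma 42/58 = 72.4%, Team Beta 31/48 = 64.6% → Team Gamma
Overall: Team Gamma 888/1980 = 44.8%, Team Beta 1109/2786 = 39.8% → Team Gamma
Team Gamma wins overall and in every ticket group — no reversal.

No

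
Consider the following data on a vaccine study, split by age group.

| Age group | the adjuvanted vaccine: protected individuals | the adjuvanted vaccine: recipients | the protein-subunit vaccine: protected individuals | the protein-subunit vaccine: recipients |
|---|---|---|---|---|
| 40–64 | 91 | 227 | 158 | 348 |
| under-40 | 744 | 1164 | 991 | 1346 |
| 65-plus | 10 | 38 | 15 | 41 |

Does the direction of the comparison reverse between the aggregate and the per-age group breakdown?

40–64: the adjuvanted vaccine 91/227 = 40.1%, the protein-subunit vaccine 158/348 = 45.4% → the protein-subunit vaccine
Under-40: the adjuvanted vaccine 744/1164 = 63.9%, the protein-subunit vaccine 991/1346 = 73.6% → the protein-subunit vaccine
65-plus: the adjuvanted vaccine 10/38 = 26.3%, the protein-subunit vaccine 15/41 = 36.6% → the protein-subunit vaccine
Overall: the adjuvanted vaccine 845/1429 = 59.1%, the protein-subunit vaccine 1164/1735 = 67.1% → the protein-subunit vaccine
The protein-subunit vaccine wins overall and in every age group — no reversal.

No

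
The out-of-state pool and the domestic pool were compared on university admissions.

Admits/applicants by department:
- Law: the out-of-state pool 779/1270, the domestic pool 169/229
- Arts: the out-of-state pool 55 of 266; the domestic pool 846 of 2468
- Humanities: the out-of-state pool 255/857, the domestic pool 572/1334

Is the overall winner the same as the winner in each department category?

Law: the out-of-state pool 779/1270 = 61.3%, the domestic pool 169/229 = 73.8% → the domestic pool
Arts: the out-of-state pool 55/266 = 20.7%, the domestic pool 846/2468 = 34.3% → the domestic pool
Humanities: the out-of-state pool 255/857 = 29.8%, the domestic pool 572/1334 = 42.9% → the domestic pool
Overall: the out-of-state pool 1089/2393 = 45.5%, the domestic pool 1587/4031 = 39.4% → the out-of-state pool
The domestic pool wins each department group but the out-of-state pool wins overall — the comparison reverses. The domestic pool's applicants skew toward Arts, which has a lower base rate.

No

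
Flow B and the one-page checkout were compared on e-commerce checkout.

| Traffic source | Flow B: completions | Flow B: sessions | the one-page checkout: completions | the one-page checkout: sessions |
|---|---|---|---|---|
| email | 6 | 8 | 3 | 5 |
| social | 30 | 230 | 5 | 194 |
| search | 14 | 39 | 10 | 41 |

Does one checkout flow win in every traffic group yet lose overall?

No

Email: Flow B 6/8 = 75.0%, the one-page checkout 3/5 = 60.0% → Flow B
Social: Flow B 30/230 = 13.0%, the one-page checkout 5/194 = 2.6% → Flow B
Search: Flow B 14/39 = 35.9%, the one-page checkout 10/41 = 24.4% → Flow B
Overall: Flow B 50/277 = 18.1%, the one-page checkout 18/240 = 7.5% → Flow B
Flow B wins overall and in every traffic group — no reversal.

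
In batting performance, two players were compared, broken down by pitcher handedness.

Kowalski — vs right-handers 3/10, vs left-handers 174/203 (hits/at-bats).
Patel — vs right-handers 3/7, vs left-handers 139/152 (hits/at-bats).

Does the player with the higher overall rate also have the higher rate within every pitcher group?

Vs right-handers: Kowalski 3/10 = 30.0%, Patel 3/7 = 42.9% → Patel
Vs left-handers: Kowalski 174/203 = 85.7%, Patel 139/152 = 91.4% → Patel
Overall: Kowalski 177/213 = 83.1%, Patel 142/159 = 89.3% → Patel
Patel wins overall and in every pitcher group — no reversal.

Yes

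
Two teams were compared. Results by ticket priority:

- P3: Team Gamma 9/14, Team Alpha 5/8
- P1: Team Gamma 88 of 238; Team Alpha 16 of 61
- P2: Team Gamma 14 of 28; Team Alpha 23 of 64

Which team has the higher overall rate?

Team Gamma

P3: Team Gamma 9/14 = 64.3%, Team Alpha 5/8 = 62.5% → Team Gamma
P1: Team Gamma 88/238 = 37.0%, Team Alpha 16/61 = 26.2% → Team Gamma
P2: Team Gamma 14/28 = 50.0%, Team Alpha 23/64 = 35.9% → Team Gamma
Overall: Team Gamma 111/280 = 39.6%, Team Alpha 44/133 = 33.1% → Team Gamma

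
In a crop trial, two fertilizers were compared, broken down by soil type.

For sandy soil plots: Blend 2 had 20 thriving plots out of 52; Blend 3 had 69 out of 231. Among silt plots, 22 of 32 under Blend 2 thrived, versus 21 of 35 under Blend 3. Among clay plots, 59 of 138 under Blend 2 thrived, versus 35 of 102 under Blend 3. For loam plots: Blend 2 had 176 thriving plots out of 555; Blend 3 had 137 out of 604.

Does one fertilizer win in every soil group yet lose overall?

No

Sandy soil: Blend 2 20/52 = 38.5%, Blend 3 69/231 = 29.9% → Blend 2
Silt: Blend 2 22/32 = 68.8%, Blend 3 21/35 = 60.0% → Blend 2
Clay: Blend 2 59/138 = 42.8%, Blend 3 35/102 = 34.3% → Blend 2
Loam: Blend 2 176/555 = 31.7%, Blend 3 137/604 = 22.7% → Blend 2
Overall: Blend 2 277/777 = 35.6%, Blend 3 262/972 = 27.0% → Blend 2
Blend 2 wins overall and in every soil group — no reversal.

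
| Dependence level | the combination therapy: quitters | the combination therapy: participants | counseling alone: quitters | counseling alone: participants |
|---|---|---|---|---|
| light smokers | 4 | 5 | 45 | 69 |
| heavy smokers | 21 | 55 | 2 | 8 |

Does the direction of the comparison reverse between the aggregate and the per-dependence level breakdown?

Yes

Light smokers: the combination therapy 4/5 = 80.0%, counseling alone 45/69 = 65.2% → the combination therapy
Heavy smokers: the combination therapy 21/55 = 38.2%, counseling alone 2/8 = 25.0% → the combination therapy
Overall: the combination therapy 25/60 = 41.7%, counseling alone 47/77 = 61.0% → counseling alone
The combination therapy wins each dependence group but counseling alone wins overall — the comparison reverses. The combination therapy's participants skew toward heavy smokers, which has a lower base rate.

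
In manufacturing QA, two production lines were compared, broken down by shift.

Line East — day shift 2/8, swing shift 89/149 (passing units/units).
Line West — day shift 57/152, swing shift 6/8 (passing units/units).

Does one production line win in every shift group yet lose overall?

Day shift: Line East 2/8 = 25.0%, Line West 57/152 = 37.5% → Line West
Swing shift: Line East 89/149 = 59.7%, Line West 6/8 = 75.0% → Line West
Overall: Line East 91/157 = 58.0%, Line West 63/160 = 39.4% → Line East
Line West wins each shift group but Line East wins overall — the comparison reverses. Line West's units skew toward day shift, which has a lower base rate.

Yes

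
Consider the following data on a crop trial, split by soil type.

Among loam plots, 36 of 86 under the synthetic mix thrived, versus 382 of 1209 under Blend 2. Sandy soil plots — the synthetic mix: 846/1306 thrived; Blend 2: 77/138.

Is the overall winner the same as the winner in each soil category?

Loam: the synthetic mix 36/86 = 41.9%, Blend 2 382/1209 = 31.6% → the synthetic mix
Sandy soil: the synthetic mix 846/1306 = 64.8%, Blend 2 77/138 = 55.8% → the synthetic mix
Overall: the synthetic mix 882/1392 = 63.4%, Blend 2 459/1347 = 34.1% → the synthetic mix
The synthetic mix wins overall and in every soil group — no reversal.

Yes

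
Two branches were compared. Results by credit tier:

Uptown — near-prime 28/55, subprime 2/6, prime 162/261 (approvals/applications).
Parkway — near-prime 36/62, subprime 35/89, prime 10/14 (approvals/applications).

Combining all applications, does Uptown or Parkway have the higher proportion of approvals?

Uptown

Near-prime: Uptown 28/55 = 50.9%, Parkway 36/62 = 58.1% → Parkway
Subprime: Uptown 2/6 = 33.3%, Parkway 35/89 = 39.3% → Parkway
Prime: Uptown 162/261 = 62.1%, Parkway 10/14 = 71.4% → Parkway
Overall: Uptown 192/322 = 59.6%, Parkway 81/165 = 49.1% → Uptown
(Parkway wins every credit group but Uptown wins overall — Parkway's applications skew toward the low-rate subprime group.)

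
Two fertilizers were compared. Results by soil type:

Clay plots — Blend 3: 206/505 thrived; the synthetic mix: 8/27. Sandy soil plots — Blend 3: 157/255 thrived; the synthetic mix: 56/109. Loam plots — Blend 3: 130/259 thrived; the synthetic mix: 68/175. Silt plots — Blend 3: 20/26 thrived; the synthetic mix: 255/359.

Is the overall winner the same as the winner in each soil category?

No

Clay: Blend 3 206/505 = 40.8%, the synthetic mix 8/27 = 29.6% → Blend 3
Sandy soil: Blend 3 157/255 = 61.6%, the synthetic mix 56/109 = 51.4% → Blend 3
Loam: Blend 3 130/259 = 50.2%, the synthetic mix 68/175 = 38.9% → Blend 3
Silt: Blend 3 20/26 = 76.9%, the synthetic mix 255/359 = 71.0% → Blend 3
Overall: Blend 3 513/1045 = 49.1%, the synthetic mix 387/670 = 57.8% → the synthetic mix
Blend 3 wins each soil group but the synthetic mix wins overall — the comparison reverses. Blend 3's plots skew toward clay, which has a lower base rate.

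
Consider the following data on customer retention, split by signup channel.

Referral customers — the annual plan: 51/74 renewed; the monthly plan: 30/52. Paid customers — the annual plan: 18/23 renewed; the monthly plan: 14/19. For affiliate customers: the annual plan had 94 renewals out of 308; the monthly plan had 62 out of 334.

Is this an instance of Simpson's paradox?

No

Referral: the annual plan 51/74 = 68.9%, the monthly plan 30/52 = 57.7% → the annual plan
Paid: the annual plan 18/23 = 78.3%, the monthly plan 14/19 = 73.7% → the annual plan
Affiliate: the annual plan 94/308 = 30.5%, the monthly plan 62/334 = 18.6% → the annual plan
Overall: the annual plan 163/405 = 40.2%, the monthly plan 106/405 = 26.2% → the annual plan
The annual plan wins overall and in every signup group — no reversal.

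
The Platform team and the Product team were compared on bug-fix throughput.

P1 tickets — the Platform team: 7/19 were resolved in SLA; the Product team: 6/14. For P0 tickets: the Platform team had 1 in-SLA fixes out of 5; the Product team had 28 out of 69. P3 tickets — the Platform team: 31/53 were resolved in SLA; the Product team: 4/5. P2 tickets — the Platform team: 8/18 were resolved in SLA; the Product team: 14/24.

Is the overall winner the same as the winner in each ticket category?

P1: the Platform team 7/19 = 36.8%, the Product team 6/14 = 42.9% → the Product team
P0: the Platform team 1/5 = 20.0%, the Product team 28/69 = 40.6% → the Product team
P3: the Platform team 31/53 = 58.5%, the Product team 4/5 = 80.0% → the Product team
P2: the Platform team 8/18 = 44.4%, the Product team 14/24 = 58.3% → the Product team
Overall: the Platform team 47/95 = 49.5%, the Product team 52/112 = 46.4% → the Platform team
The Product team wins each ticket group but the Platform team wins overall — the comparison reverses. The Product team's tickets skew toward P0, which has a lower base rate.

No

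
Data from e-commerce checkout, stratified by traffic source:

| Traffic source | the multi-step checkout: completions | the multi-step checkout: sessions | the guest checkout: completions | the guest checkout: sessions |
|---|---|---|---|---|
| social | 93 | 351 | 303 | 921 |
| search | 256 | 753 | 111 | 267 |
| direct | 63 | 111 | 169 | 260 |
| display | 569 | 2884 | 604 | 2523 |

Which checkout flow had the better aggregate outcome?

Social: the multi-step checkout 93/351 = 26.5%, the guest checkout 303/921 = 32.9% → the guest checkout
Search: the multi-step checkout 256/753 = 34.0%, the guest checkout 111/267 = 41.6% → the guest checkout
Direct: the multi-step checkout 63/111 = 56.8%, the guest checkout 169/260 = 65.0% → the guest checkout
Display: the multi-step checkout 569/2884 = 19.7%, the guest checkout 604/2523 = 23.9% → the guest checkout
Overall: the multi-step checkout 981/4099 = 23.9%, the guest checkout 1187/3971 = 29.9% → the guest checkout

the guest checkout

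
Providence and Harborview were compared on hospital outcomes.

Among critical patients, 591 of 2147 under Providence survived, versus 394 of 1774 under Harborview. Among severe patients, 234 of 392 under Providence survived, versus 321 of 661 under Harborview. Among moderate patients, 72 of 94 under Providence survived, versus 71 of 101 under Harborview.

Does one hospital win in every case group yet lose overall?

No

Critical: Providence 591/2147 = 27.5%, Harborview 394/1774 = 22.2% → Providence
Severe: Providence 234/392 = 59.7%, Harborview 321/661 = 48.6% → Providence
Moderate: Providence 72/94 = 76.6%, Harborview 71/101 = 70.3% → Providence
Overall: Providence 897/2633 = 34.1%, Harborview 786/2536 = 31.0% → Providence
Providence wins overall and in every case group — no reversal.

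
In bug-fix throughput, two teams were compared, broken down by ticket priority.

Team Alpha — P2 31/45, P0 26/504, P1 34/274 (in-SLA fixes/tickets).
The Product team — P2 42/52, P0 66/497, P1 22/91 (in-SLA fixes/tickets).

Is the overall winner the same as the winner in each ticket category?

P2: Team Alpha 31/45 = 68.9%, the Product team 42/52 = 80.8% → the Product team
P0: Team Alpha 26/504 = 5.2%, the Product team 66/497 = 13.3% → the Product team
P1: Team Alpha 34/274 = 12.4%, the Product team 22/91 = 24.2% → the Product team
Overall: Team Alpha 91/823 = 11.1%, the Product team 130/640 = 20.3% → the Product team
The Product team wins overall and in every ticket group — no reversal.

Yes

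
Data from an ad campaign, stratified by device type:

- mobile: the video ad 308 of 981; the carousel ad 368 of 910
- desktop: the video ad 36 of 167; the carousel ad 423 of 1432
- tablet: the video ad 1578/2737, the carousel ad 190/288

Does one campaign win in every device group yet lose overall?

Yes

Mobile: the video ad 308/981 = 31.4%, the carousel ad 368/910 = 40.4% → the carousel ad
Desktop: the video ad 36/167 = 21.6%, the carousel ad 423/1432 = 29.5% → the carousel ad
Tablet: the video ad 1578/2737 = 57.7%, the carousel ad 190/288 = 66.0% → the carousel ad
Overall: the video ad 1922/3885 = 49.5%, the carousel ad 981/2630 = 37.3% → the video ad
The carousel ad wins each device group but the video ad wins overall — the comparison reverses. The carousel ad's impressions skew toward desktop, which has a lower base rate.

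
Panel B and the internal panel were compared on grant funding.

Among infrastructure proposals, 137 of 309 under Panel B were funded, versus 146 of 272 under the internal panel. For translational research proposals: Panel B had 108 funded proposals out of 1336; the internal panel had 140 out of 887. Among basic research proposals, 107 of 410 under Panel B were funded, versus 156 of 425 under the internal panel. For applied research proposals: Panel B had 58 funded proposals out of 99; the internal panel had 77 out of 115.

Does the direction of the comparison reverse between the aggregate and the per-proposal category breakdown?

Infrastructure: Panel B 137/309 = 44.3%, the internal panel 146/272 = 53.7% → the internal panel
Translational research: Panel B 108/1336 = 8.1%, the internal panel 140/887 = 15.8% → the internal panel
Basic research: Panel B 107/410 = 26.1%, the internal panel 156/425 = 36.7% → the internal panel
Applied research: Panel B 58/99 = 58.6%, the internal panel 77/115 = 67.0% → the internal panel
Overall: Panel B 410/2154 = 19.0%, the internal panel 519/1699 = 30.5% → the internal panel
The internal panel wins overall and in every proposal group — no reversal.

No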